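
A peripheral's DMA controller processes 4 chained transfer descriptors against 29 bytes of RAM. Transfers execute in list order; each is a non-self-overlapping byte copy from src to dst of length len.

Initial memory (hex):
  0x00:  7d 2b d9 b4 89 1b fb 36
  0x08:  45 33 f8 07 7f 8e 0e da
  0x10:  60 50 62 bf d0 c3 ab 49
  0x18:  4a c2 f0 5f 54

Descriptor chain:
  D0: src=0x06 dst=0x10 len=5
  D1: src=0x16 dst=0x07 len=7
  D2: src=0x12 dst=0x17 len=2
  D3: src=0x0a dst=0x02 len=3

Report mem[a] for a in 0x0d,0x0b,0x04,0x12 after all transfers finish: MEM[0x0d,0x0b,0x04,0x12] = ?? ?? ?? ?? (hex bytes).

MEM[0x0d,0x0b,0x04,0x12] = 54 f0 5f 45

  after D0: wrote 5B at 0x10 = fb364533f8
  after D1: wrote 7B at 0x07 = ab494ac2f05f54
  after D2: wrote 2B at 0x17 = 4533
  after D3: wrote 3B at 0x02 = c2f05f
query mem[0x0d]=0x54, mem[0x0b]=0xf0, mem[0x04]=0x5f, mem[0x12]=0x45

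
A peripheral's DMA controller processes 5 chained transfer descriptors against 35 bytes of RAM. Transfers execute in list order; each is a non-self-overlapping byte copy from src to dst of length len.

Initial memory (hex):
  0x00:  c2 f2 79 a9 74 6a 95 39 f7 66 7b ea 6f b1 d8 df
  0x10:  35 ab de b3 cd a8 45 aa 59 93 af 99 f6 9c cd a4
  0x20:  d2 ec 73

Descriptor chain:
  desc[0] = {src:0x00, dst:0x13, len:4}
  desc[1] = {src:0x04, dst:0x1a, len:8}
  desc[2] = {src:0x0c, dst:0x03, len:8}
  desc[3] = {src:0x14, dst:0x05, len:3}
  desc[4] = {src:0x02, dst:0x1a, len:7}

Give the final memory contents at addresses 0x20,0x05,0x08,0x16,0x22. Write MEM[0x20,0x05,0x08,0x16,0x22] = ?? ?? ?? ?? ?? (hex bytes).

MEM[0x20,0x05,0x08,0x16,0x22] = ab f2 ab a9 73

[0] 0x00->0x13 len=4 : c2 f2 79 a9
[1] 0x04->0x1a len=8 : 74 6a 95 39 f7 66 7b ea
[2] 0x0c->0x03 len=8 : 6f b1 d8 df 35 ab de c2
[3] 0x14->0x05 len=3 : f2 79 a9
[4] 0x02->0x1a len=7 : 79 6f b1 f2 79 a9 ab
query mem[0x20]=0xab, mem[0x05]=0xf2, mem[0x08]=0xab, mem[0x16]=0xa9, mem[0x22]=0x73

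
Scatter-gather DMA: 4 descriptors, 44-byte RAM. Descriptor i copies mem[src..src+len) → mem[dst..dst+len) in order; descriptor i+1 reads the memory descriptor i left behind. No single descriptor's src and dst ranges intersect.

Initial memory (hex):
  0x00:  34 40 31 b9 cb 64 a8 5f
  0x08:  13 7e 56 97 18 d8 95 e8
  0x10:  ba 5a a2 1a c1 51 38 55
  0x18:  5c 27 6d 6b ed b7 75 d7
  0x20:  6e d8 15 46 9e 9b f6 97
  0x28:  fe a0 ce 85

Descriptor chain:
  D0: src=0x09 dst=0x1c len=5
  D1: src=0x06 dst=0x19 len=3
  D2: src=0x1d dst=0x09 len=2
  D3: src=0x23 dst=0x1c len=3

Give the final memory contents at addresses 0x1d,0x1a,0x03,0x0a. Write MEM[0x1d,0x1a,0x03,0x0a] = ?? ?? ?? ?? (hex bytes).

  after D0: wrote 5B at 0x1c = 7e569718d8
  after D1: wrote 3B at 0x19 = a85f13
  after D2: wrote 2B at 0x09 = 5697
  after D3: wrote 3B at 0x1c = 469e9b
query mem[0x1d]=0x9e, mem[0x1a]=0x5f, mem[0x03]=0xb9, mem[0x0a]=0x97

MEM[0x1d,0x1a,0x03,0x0a] = 9e 5f b9 97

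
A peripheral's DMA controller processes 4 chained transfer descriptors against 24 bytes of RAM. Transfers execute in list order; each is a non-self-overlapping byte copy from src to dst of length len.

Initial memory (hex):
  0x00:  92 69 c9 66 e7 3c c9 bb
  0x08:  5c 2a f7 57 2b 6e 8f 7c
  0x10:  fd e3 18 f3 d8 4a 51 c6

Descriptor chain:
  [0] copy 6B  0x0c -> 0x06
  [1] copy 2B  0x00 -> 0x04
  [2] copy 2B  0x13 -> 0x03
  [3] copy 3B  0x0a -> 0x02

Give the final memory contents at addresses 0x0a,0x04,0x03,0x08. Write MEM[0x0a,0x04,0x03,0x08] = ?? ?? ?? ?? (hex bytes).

MEM[0x0a,0x04,0x03,0x08] = fd 2b e3 8f

D0: mem[0x06..0x0b] <- [2b 6e 8f 7c fd e3]
D1: mem[0x04..0x05] <- [92 69]
D2: mem[0x03..0x04] <- [f3 d8]
D3: mem[0x02..0x04] <- [fd e3 2b]
query mem[0x0a]=0xfd, mem[0x04]=0x2b, mem[0x03]=0xe3, mem[0x08]=0x8f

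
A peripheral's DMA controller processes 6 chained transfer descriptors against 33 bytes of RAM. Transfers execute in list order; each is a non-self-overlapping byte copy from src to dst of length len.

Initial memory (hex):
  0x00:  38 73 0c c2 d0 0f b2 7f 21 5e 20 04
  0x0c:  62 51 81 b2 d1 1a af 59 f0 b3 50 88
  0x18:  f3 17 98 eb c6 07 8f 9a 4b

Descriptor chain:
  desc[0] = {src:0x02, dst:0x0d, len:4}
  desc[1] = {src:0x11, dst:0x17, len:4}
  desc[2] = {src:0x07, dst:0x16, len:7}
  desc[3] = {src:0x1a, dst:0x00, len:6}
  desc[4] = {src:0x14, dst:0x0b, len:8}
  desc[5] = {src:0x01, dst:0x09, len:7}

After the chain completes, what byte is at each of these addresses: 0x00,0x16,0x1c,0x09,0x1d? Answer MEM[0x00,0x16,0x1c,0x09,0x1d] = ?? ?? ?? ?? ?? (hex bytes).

  after D0: wrote 4B at 0x0d = 0cc2d00f
  after D1: wrote 4B at 0x17 = 1aaf59f0
  after D2: wrote 7B at 0x16 = 7f215e2004620c
  after D3: wrote 6B at 0x00 = 04620c078f9a
  after D4: wrote 8B at 0x0b = f0b37f215e200462
  after D5: wrote 7B at 0x09 = 620c078f9ab27f
query mem[0x00]=0x04, mem[0x16]=0x7f, mem[0x1c]=0x0c, mem[0x09]=0x62, mem[0x1d]=0x07

MEM[0x00,0x16,0x1c,0x09,0x1d] = 04 7f 0c 62 07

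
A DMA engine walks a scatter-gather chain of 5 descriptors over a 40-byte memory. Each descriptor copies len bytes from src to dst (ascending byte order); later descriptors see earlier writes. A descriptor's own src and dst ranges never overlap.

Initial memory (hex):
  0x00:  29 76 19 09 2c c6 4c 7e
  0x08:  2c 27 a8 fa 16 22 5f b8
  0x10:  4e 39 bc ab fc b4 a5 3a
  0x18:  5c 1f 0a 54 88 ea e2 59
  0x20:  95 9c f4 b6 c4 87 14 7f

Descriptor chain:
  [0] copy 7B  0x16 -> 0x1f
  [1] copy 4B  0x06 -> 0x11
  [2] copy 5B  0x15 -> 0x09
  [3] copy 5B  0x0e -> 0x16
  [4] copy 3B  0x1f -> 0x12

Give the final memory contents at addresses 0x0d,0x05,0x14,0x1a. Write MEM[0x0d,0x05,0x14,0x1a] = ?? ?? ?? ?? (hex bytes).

#0 dst[0x1f+7] := {0xa5,0x3a,0x5c,0x1f,0x0a,0x54,0x88}
#1 dst[0x11+4] := {0x4c,0x7e,0x2c,0x27}
#2 dst[0x09+5] := {0xb4,0xa5,0x3a,0x5c,0x1f}
#3 dst[0x16+5] := {0x5f,0xb8,0x4e,0x4c,0x7e}
#4 dst[0x12+3] := {0xa5,0x3a,0x5c}
query mem[0x0d]=0x1f, mem[0x05]=0xc6, mem[0x14]=0x5c, mem[0x1a]=0x7e

MEM[0x0d,0x05,0x14,0x1a] = 1f c6 5c 7e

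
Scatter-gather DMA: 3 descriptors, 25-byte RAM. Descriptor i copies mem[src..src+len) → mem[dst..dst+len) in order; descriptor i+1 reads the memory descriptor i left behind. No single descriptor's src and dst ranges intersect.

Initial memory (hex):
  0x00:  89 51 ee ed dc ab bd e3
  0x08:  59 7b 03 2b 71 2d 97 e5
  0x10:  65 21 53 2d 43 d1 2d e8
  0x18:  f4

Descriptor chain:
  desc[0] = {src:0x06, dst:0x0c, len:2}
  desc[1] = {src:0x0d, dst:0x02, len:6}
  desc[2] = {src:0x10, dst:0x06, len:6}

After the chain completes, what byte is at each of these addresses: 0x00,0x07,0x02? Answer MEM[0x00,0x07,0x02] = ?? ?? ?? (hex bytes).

MEM[0x00,0x07,0x02] = 89 21 e3

[0] 0x06->0x0c len=2 : bd e3
[1] 0x0d->0x02 len=6 : e3 97 e5 65 21 53
[2] 0x10->0x06 len=6 : 65 21 53 2d 43 d1
query mem[0x00]=0x89, mem[0x07]=0x21, mem[0x02]=0xe3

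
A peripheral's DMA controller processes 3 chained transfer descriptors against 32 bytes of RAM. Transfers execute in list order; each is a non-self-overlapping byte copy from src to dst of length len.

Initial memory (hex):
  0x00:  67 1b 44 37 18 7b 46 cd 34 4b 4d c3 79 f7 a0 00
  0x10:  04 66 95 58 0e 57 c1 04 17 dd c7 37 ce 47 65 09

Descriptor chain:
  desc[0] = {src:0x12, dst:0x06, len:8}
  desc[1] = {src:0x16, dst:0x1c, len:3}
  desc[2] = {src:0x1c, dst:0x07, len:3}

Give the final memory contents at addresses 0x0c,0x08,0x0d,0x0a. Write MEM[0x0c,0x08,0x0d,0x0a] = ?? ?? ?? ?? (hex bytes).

MEM[0x0c,0x08,0x0d,0x0a] = 17 04 dd c1

#0 dst[0x06+8] := {0x95,0x58,0x0e,0x57,0xc1,0x04,0x17,0xdd}
#1 dst[0x1c+3] := {0xc1,0x04,0x17}
#2 dst[0x07+3] := {0xc1,0x04,0x17}
query mem[0x0c]=0x17, mem[0x08]=0x04, mem[0x0d]=0xdd, mem[0x0a]=0xc1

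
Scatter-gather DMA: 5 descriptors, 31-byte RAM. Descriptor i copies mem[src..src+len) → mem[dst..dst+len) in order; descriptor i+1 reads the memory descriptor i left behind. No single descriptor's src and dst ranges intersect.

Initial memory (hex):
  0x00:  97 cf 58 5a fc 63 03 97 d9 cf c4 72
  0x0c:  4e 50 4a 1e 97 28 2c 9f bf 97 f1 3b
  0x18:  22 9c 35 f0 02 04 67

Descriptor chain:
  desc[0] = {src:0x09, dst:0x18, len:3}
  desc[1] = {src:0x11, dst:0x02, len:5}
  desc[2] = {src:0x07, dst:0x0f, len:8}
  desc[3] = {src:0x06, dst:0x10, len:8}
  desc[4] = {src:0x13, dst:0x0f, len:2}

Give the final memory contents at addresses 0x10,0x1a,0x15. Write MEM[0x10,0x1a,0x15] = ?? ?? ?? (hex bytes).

MEM[0x10,0x1a,0x15] = c4 72 72

D0: mem[0x18..0x1a] <- [cf c4 72]
D1: mem[0x02..0x06] <- [28 2c 9f bf 97]
D2: mem[0x0f..0x16] <- [97 d9 cf c4 72 4e 50 4a]
D3: mem[0x10..0x17] <- [97 97 d9 cf c4 72 4e 50]
D4: mem[0x0f..0x10] <- [cf c4]
query mem[0x10]=0xc4, mem[0x1a]=0x72, mem[0x15]=0x72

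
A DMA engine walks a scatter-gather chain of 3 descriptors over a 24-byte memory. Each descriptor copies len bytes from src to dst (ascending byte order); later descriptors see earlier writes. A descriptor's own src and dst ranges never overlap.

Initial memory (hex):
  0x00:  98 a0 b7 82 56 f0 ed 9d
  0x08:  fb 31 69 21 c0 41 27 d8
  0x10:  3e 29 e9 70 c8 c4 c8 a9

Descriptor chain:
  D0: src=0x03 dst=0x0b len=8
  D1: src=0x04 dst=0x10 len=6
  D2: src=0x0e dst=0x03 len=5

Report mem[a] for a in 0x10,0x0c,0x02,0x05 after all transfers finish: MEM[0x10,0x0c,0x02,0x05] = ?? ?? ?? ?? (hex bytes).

D0: mem[0x0b..0x12] <- [82 56 f0 ed 9d fb 31 69]
D1: mem[0x10..0x15] <- [56 f0 ed 9d fb 31]
D2: mem[0x03..0x07] <- [ed 9d 56 f0 ed]
query mem[0x10]=0x56, mem[0x0c]=0x56, mem[0x02]=0xb7, mem[0x05]=0x56

MEM[0x10,0x0c,0x02,0x05] = 56 56 b7 56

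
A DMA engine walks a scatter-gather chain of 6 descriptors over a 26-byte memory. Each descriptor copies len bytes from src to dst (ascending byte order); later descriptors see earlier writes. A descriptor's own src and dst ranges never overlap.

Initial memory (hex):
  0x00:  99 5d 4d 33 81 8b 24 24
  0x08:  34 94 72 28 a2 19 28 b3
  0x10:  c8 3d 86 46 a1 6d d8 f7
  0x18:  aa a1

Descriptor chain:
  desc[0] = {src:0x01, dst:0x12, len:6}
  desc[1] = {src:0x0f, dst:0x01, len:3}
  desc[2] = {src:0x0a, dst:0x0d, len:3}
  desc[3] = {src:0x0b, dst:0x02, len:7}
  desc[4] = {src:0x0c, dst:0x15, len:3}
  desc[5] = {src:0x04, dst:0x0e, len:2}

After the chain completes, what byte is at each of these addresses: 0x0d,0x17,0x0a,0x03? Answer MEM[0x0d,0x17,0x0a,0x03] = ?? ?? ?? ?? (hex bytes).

MEM[0x0d,0x17,0x0a,0x03] = 72 28 72 a2

[0] 0x01->0x12 len=6 : 5d 4d 33 81 8b 24
[1] 0x0f->0x01 len=3 : b3 c8 3d
[2] 0x0a->0x0d len=3 : 72 28 a2
[3] 0x0b->0x02 len=7 : 28 a2 72 28 a2 c8 3d
[4] 0x0c->0x15 len=3 : a2 72 28
[5] 0x04->0x0e len=2 : 72 28
query mem[0x0d]=0x72, mem[0x17]=0x28, mem[0x0a]=0x72, mem[0x03]=0xa2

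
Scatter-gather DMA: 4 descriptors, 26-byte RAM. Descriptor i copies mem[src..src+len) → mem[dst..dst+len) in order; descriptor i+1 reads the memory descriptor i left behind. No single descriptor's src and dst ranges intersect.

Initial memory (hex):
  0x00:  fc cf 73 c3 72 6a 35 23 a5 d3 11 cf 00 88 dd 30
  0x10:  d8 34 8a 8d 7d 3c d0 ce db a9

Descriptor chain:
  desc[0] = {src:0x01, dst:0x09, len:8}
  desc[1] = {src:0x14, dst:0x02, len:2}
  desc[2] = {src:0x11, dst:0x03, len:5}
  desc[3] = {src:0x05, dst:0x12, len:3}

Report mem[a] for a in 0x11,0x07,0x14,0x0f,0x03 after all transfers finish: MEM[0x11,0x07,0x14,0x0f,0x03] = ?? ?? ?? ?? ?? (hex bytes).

MEM[0x11,0x07,0x14,0x0f,0x03] = 34 3c 3c 23 34

[0] 0x01->0x09 len=8 : cf 73 c3 72 6a 35 23 a5
[1] 0x14->0x02 len=2 : 7d 3c
[2] 0x11->0x03 len=5 : 34 8a 8d 7d 3c
[3] 0x05->0x12 len=3 : 8d 7d 3c
query mem[0x11]=0x34, mem[0x07]=0x3c, mem[0x14]=0x3c, mem[0x0f]=0x23, mem[0x03]=0x34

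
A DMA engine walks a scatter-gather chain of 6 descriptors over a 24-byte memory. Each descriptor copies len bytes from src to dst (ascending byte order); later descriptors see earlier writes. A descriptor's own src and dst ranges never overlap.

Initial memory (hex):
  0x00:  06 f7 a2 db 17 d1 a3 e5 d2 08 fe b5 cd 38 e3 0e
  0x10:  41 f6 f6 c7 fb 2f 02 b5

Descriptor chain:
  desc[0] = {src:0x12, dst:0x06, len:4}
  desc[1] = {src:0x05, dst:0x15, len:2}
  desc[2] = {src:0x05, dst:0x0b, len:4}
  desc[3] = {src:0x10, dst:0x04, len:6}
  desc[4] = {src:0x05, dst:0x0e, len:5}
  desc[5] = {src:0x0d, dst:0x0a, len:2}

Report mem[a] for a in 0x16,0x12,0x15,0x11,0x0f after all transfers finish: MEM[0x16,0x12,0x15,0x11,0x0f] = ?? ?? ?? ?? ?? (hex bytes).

D0: mem[0x06..0x09] <- [f6 c7 fb 2f]
D1: mem[0x15..0x16] <- [d1 f6]
D2: mem[0x0b..0x0e] <- [d1 f6 c7 fb]
D3: mem[0x04..0x09] <- [41 f6 f6 c7 fb d1]
D4: mem[0x0e..0x12] <- [f6 f6 c7 fb d1]
D5: mem[0x0a..0x0b] <- [c7 f6]
query mem[0x16]=0xf6, mem[0x12]=0xd1, mem[0x15]=0xd1, mem[0x11]=0xfb, mem[0x0f]=0xf6

MEM[0x16,0x12,0x15,0x11,0x0f] = f6 d1 d1 fb f6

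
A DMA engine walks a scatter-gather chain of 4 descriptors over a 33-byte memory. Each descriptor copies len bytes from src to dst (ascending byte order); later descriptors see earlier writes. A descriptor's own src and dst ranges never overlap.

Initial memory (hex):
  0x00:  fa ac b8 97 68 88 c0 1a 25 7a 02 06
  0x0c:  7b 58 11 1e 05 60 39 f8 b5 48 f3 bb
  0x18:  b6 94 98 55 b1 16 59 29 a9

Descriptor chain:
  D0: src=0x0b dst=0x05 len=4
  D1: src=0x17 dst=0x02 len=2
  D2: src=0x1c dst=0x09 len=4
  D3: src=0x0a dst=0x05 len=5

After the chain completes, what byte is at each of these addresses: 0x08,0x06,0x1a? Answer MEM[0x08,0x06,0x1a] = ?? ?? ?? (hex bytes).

MEM[0x08,0x06,0x1a] = 58 59 98

[0] 0x0b->0x05 len=4 : 06 7b 58 11
[1] 0x17->0x02 len=2 : bb b6
[2] 0x1c->0x09 len=4 : b1 16 59 29
[3] 0x0a->0x05 len=5 : 16 59 29 58 11
query mem[0x08]=0x58, mem[0x06]=0x59, mem[0x1a]=0x98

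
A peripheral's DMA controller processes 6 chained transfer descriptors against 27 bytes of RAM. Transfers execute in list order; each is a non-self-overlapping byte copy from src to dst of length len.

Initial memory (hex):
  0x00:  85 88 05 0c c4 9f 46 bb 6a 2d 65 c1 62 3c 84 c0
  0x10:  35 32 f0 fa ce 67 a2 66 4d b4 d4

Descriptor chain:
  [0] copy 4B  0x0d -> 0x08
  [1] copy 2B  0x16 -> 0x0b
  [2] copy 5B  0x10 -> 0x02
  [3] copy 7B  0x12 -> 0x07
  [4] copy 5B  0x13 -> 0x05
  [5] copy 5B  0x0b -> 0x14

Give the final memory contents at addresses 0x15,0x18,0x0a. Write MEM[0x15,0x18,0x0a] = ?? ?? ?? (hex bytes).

MEM[0x15,0x18,0x0a] = 66 c0 67

[0] 0x0d->0x08 len=4 : 3c 84 c0 35
[1] 0x16->0x0b len=2 : a2 66
[2] 0x10->0x02 len=5 : 35 32 f0 fa ce
[3] 0x12->0x07 len=7 : f0 fa ce 67 a2 66 4d
[4] 0x13->0x05 len=5 : fa ce 67 a2 66
[5] 0x0b->0x14 len=5 : a2 66 4d 84 c0
query mem[0x15]=0x66, mem[0x18]=0xc0, mem[0x0a]=0x67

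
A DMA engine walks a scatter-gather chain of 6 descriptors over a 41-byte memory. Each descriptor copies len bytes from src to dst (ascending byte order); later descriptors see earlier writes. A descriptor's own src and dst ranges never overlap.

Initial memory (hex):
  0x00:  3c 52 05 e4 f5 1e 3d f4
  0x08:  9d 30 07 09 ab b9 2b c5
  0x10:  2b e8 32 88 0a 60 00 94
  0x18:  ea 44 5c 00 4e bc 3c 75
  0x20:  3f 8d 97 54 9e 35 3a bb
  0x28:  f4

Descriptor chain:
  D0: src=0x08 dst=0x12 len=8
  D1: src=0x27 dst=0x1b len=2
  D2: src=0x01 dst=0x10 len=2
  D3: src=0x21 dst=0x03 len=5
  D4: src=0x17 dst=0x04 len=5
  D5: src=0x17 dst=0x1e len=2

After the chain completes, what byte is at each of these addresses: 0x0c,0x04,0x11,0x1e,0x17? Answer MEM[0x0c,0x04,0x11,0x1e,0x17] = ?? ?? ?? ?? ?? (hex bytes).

MEM[0x0c,0x04,0x11,0x1e,0x17] = ab b9 05 b9 b9

D0: mem[0x12..0x19] <- [9d 30 07 09 ab b9 2b c5]
D1: mem[0x1b..0x1c] <- [bb f4]
D2: mem[0x10..0x11] <- [52 05]
D3: mem[0x03..0x07] <- [8d 97 54 9e 35]
D4: mem[0x04..0x08] <- [b9 2b c5 5c bb]
D5: mem[0x1e..0x1f] <- [b9 2b]
query mem[0x0c]=0xab, mem[0x04]=0xb9, mem[0x11]=0x05, mem[0x1e]=0xb9, mem[0x17]=0xb9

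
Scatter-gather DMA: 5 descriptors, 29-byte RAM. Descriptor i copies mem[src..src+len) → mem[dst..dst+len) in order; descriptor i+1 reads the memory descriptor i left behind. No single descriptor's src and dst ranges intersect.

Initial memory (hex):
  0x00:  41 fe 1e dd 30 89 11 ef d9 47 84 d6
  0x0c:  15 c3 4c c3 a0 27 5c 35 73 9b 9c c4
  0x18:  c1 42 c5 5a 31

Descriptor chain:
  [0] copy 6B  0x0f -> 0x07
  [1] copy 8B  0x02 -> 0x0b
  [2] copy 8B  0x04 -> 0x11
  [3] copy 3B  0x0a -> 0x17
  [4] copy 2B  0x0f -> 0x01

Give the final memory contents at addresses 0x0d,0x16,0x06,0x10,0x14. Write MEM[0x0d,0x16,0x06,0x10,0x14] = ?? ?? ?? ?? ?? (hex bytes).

#0 dst[0x07+6] := {0xc3,0xa0,0x27,0x5c,0x35,0x73}
#1 dst[0x0b+8] := {0x1e,0xdd,0x30,0x89,0x11,0xc3,0xa0,0x27}
#2 dst[0x11+8] := {0x30,0x89,0x11,0xc3,0xa0,0x27,0x5c,0x1e}
#3 dst[0x17+3] := {0x5c,0x1e,0xdd}
#4 dst[0x01+2] := {0x11,0xc3}
query mem[0x0d]=0x30, mem[0x16]=0x27, mem[0x06]=0x11, mem[0x10]=0xc3, mem[0x14]=0xc3

MEM[0x0d,0x16,0x06,0x10,0x14] = 30 27 11 c3 c3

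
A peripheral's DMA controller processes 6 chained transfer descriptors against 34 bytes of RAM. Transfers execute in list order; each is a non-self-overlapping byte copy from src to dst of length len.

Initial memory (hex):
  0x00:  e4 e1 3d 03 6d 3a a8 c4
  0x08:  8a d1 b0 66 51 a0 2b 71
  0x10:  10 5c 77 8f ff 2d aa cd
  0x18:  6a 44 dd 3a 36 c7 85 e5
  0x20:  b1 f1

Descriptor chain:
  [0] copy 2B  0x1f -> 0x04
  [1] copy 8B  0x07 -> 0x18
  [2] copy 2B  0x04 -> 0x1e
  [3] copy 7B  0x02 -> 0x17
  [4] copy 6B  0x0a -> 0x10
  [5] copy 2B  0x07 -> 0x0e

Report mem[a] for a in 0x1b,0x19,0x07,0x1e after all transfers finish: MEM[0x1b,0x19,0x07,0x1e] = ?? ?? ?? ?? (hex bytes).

D0: mem[0x04..0x05] <- [e5 b1]
D1: mem[0x18..0x1f] <- [c4 8a d1 b0 66 51 a0 2b]
D2: mem[0x1e..0x1f] <- [e5 b1]
D3: mem[0x17..0x1d] <- [3d 03 e5 b1 a8 c4 8a]
D4: mem[0x10..0x15] <- [b0 66 51 a0 2b 71]
D5: mem[0x0e..0x0f] <- [c4 8a]
query mem[0x1b]=0xa8, mem[0x19]=0xe5, mem[0x07]=0xc4, mem[0x1e]=0xe5

MEM[0x1b,0x19,0x07,0x1e] = a8 e5 c4 e5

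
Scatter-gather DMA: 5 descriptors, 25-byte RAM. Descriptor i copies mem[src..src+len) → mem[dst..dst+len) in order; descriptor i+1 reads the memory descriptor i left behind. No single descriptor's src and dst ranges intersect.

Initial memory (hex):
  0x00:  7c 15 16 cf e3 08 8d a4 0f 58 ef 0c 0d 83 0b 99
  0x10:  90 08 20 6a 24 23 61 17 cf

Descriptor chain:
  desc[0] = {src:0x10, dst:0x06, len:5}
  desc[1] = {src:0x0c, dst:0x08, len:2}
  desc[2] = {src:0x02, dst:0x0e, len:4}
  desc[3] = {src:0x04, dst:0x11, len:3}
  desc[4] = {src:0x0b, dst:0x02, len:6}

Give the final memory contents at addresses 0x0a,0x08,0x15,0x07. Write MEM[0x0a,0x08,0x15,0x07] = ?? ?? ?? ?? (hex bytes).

MEM[0x0a,0x08,0x15,0x07] = 24 0d 23 e3

  after D0: wrote 5B at 0x06 = 9008206a24
  after D1: wrote 2B at 0x08 = 0d83
  after D2: wrote 4B at 0x0e = 16cfe308
  after D3: wrote 3B at 0x11 = e30890
  after D4: wrote 6B at 0x02 = 0c0d8316cfe3
query mem[0x0a]=0x24, mem[0x08]=0x0d, mem[0x15]=0x23, mem[0x07]=0xe3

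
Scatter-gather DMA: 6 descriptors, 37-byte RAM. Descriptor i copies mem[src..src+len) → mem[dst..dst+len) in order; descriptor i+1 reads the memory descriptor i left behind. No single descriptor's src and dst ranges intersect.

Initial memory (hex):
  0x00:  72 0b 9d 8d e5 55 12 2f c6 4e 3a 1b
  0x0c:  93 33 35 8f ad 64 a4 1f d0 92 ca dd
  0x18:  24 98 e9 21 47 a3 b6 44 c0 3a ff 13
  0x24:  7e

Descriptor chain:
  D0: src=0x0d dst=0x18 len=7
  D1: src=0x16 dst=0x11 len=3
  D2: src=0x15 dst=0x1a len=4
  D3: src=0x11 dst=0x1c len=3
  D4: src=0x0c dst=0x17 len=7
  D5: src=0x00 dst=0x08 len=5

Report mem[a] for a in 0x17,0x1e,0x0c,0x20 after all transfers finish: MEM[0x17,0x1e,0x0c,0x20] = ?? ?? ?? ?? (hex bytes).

#0 dst[0x18+7] := {0x33,0x35,0x8f,0xad,0x64,0xa4,0x1f}
#1 dst[0x11+3] := {0xca,0xdd,0x33}
#2 dst[0x1a+4] := {0x92,0xca,0xdd,0x33}
#3 dst[0x1c+3] := {0xca,0xdd,0x33}
#4 dst[0x17+7] := {0x93,0x33,0x35,0x8f,0xad,0xca,0xdd}
#5 dst[0x08+5] := {0x72,0x0b,0x9d,0x8d,0xe5}
query mem[0x17]=0x93, mem[0x1e]=0x33, mem[0x0c]=0xe5, mem[0x20]=0xc0

MEM[0x17,0x1e,0x0c,0x20] = 93 33 e5 c0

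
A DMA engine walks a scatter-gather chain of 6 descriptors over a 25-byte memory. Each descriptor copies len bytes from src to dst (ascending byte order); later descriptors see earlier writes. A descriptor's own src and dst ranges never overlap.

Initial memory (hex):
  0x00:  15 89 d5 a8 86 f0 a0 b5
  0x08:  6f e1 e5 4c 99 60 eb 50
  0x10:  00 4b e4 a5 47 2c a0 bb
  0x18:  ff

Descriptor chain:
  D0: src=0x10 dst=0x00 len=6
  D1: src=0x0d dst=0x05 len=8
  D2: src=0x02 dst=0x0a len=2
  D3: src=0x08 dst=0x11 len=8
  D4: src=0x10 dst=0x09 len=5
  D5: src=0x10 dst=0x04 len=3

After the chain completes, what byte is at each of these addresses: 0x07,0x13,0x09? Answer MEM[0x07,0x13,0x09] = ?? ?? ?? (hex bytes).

MEM[0x07,0x13,0x09] = 50 e4 00

D0: mem[0x00..0x05] <- [00 4b e4 a5 47 2c]
D1: mem[0x05..0x0c] <- [60 eb 50 00 4b e4 a5 47]
D2: mem[0x0a..0x0b] <- [e4 a5]
D3: mem[0x11..0x18] <- [00 4b e4 a5 47 60 eb 50]
D4: mem[0x09..0x0d] <- [00 00 4b e4 a5]
D5: mem[0x04..0x06] <- [00 00 4b]
query mem[0x07]=0x50, mem[0x13]=0xe4, mem[0x09]=0x00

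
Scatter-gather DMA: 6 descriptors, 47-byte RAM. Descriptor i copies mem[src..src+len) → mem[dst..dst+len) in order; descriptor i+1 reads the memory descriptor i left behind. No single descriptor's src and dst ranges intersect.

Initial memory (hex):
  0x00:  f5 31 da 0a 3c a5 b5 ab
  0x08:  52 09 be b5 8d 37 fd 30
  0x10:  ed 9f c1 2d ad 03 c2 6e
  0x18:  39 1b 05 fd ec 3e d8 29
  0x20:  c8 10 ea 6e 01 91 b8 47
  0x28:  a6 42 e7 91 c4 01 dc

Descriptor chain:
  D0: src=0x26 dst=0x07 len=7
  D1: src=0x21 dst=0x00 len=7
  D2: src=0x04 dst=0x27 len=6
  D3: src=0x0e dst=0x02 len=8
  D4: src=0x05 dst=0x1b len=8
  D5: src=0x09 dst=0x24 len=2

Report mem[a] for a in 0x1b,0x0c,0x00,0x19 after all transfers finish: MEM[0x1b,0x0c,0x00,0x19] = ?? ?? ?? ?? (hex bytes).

  after D0: wrote 7B at 0x07 = b847a642e791c4
  after D1: wrote 7B at 0x00 = 10ea6e0191b847
  after D2: wrote 6B at 0x27 = 91b847b847a6
  after D3: wrote 8B at 0x02 = fd30ed9fc12dad03
  after D4: wrote 8B at 0x1b = 9fc12dad0342e791
  after D5: wrote 2B at 0x24 = 0342
query mem[0x1b]=0x9f, mem[0x0c]=0x91, mem[0x00]=0x10, mem[0x19]=0x1b

MEM[0x1b,0x0c,0x00,0x19] = 9f 91 10 1b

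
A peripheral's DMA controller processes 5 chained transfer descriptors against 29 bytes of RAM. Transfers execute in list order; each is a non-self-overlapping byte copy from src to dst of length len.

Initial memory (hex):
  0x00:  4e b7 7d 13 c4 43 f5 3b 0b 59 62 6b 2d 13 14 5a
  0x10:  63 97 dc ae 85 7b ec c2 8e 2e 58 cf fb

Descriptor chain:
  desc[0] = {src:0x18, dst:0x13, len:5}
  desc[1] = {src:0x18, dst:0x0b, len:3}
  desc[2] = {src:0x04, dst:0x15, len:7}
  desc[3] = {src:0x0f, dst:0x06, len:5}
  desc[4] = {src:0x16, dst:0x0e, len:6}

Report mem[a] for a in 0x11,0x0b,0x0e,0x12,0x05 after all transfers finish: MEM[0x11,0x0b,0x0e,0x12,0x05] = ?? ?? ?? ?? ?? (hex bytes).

MEM[0x11,0x0b,0x0e,0x12,0x05] = 0b 8e 43 59 43

[0] 0x18->0x13 len=5 : 8e 2e 58 cf fb
[1] 0x18->0x0b len=3 : 8e 2e 58
[2] 0x04->0x15 len=7 : c4 43 f5 3b 0b 59 62
[3] 0x0f->0x06 len=5 : 5a 63 97 dc 8e
[4] 0x16->0x0e len=6 : 43 f5 3b 0b 59 62
query mem[0x11]=0x0b, mem[0x0b]=0x8e, mem[0x0e]=0x43, mem[0x12]=0x59, mem[0x05]=0x43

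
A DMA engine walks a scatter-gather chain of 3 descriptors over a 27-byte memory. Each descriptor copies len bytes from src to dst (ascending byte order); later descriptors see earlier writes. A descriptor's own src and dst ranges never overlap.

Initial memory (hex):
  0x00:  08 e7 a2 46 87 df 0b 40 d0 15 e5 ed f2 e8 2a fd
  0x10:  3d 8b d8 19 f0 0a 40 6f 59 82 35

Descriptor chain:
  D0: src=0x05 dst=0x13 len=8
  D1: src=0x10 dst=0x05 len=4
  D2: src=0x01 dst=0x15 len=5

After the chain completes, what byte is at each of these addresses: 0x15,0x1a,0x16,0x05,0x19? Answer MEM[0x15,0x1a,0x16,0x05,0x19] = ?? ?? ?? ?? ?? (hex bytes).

MEM[0x15,0x1a,0x16,0x05,0x19] = e7 f2 a2 3d 3d

  after D0: wrote 8B at 0x13 = df0b40d015e5edf2
  after D1: wrote 4B at 0x05 = 3d8bd8df
  after D2: wrote 5B at 0x15 = e7a246873d
query mem[0x15]=0xe7, mem[0x1a]=0xf2, mem[0x16]=0xa2, mem[0x05]=0x3d, mem[0x19]=0x3d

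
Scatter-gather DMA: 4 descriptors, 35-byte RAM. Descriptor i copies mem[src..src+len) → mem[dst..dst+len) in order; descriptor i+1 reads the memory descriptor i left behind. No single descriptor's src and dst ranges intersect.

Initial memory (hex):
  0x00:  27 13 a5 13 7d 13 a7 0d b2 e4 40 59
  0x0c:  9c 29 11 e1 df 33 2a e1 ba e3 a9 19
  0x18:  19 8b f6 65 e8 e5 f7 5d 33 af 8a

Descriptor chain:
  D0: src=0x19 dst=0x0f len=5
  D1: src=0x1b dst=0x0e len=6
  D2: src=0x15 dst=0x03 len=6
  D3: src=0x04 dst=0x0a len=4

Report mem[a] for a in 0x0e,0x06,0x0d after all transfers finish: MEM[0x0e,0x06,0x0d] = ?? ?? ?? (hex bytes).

MEM[0x0e,0x06,0x0d] = 65 19 8b

D0: mem[0x0f..0x13] <- [8b f6 65 e8 e5]
D1: mem[0x0e..0x13] <- [65 e8 e5 f7 5d 33]
D2: mem[0x03..0x08] <- [e3 a9 19 19 8b f6]
D3: mem[0x0a..0x0d] <- [a9 19 19 8b]
query mem[0x0e]=0x65, mem[0x06]=0x19, mem[0x0d]=0x8b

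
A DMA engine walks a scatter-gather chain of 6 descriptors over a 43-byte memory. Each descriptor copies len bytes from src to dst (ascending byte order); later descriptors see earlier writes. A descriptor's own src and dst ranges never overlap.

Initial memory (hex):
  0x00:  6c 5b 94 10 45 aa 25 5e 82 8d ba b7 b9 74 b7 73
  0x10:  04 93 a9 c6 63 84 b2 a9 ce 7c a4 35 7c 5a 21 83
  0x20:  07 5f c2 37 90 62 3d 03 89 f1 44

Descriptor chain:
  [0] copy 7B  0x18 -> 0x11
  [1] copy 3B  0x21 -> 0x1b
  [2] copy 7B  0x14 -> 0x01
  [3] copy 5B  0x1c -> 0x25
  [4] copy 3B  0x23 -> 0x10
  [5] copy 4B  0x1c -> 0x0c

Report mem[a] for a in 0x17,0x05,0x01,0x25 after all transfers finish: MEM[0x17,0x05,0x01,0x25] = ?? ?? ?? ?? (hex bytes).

MEM[0x17,0x05,0x01,0x25] = 21 ce 35 c2

[0] 0x18->0x11 len=7 : ce 7c a4 35 7c 5a 21
[1] 0x21->0x1b len=3 : 5f c2 37
[2] 0x14->0x01 len=7 : 35 7c 5a 21 ce 7c a4
[3] 0x1c->0x25 len=5 : c2 37 21 83 07
[4] 0x23->0x10 len=3 : 37 90 c2
[5] 0x1c->0x0c len=4 : c2 37 21 83
query mem[0x17]=0x21, mem[0x05]=0xce, mem[0x01]=0x35, mem[0x25]=0xc2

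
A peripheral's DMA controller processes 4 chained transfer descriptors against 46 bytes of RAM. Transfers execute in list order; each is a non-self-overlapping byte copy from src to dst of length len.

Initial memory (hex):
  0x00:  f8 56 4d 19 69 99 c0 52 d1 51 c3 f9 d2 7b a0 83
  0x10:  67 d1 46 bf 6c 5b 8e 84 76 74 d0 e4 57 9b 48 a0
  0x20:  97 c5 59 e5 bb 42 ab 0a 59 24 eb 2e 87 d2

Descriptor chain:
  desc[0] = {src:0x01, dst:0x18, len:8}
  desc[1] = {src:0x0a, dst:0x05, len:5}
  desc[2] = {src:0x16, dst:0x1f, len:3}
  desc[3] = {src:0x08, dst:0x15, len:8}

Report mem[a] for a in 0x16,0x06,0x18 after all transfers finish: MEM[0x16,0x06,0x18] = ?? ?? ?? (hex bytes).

MEM[0x16,0x06,0x18] = a0 f9 f9

  after D0: wrote 8B at 0x18 = 564d196999c052d1
  after D1: wrote 5B at 0x05 = c3f9d27ba0
  after D2: wrote 3B at 0x1f = 8e8456
  after D3: wrote 8B at 0x15 = 7ba0c3f9d27ba083
query mem[0x16]=0xa0, mem[0x06]=0xf9, mem[0x18]=0xf9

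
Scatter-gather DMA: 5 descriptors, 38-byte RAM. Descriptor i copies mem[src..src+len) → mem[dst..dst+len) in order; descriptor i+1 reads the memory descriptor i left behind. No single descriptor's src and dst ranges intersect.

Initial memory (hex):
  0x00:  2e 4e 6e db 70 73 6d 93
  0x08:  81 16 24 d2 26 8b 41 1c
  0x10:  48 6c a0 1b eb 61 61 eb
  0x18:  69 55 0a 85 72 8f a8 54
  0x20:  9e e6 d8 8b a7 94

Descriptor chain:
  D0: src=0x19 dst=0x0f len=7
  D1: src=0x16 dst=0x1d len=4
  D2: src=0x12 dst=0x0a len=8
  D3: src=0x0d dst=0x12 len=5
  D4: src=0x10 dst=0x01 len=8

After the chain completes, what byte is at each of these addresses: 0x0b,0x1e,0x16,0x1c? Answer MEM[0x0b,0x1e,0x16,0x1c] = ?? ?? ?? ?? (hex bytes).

MEM[0x0b,0x1e,0x16,0x1c] = 8f eb 55 72

#0 dst[0x0f+7] := {0x55,0x0a,0x85,0x72,0x8f,0xa8,0x54}
#1 dst[0x1d+4] := {0x61,0xeb,0x69,0x55}
#2 dst[0x0a+8] := {0x72,0x8f,0xa8,0x54,0x61,0xeb,0x69,0x55}
#3 dst[0x12+5] := {0x54,0x61,0xeb,0x69,0x55}
#4 dst[0x01+8] := {0x69,0x55,0x54,0x61,0xeb,0x69,0x55,0xeb}
query mem[0x0b]=0x8f, mem[0x1e]=0xeb, mem[0x16]=0x55, mem[0x1c]=0x72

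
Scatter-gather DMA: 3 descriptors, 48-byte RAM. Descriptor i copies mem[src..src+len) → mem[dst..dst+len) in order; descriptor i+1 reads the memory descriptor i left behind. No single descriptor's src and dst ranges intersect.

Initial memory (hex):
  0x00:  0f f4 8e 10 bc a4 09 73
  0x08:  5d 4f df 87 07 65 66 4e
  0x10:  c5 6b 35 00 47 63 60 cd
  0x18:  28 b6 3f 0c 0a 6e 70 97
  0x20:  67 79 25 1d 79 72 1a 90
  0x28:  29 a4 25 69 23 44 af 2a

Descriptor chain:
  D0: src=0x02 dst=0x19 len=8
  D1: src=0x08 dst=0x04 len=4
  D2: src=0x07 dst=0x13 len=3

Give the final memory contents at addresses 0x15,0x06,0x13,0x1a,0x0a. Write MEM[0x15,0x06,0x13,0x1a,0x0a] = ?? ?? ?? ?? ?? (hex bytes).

[0] 0x02->0x19 len=8 : 8e 10 bc a4 09 73 5d 4f
[1] 0x08->0x04 len=4 : 5d 4f df 87
[2] 0x07->0x13 len=3 : 87 5d 4f
query mem[0x15]=0x4f, mem[0x06]=0xdf, mem[0x13]=0x87, mem[0x1a]=0x10, mem[0x0a]=0xdf

MEM[0x15,0x06,0x13,0x1a,0x0a] = 4f df 87 10 df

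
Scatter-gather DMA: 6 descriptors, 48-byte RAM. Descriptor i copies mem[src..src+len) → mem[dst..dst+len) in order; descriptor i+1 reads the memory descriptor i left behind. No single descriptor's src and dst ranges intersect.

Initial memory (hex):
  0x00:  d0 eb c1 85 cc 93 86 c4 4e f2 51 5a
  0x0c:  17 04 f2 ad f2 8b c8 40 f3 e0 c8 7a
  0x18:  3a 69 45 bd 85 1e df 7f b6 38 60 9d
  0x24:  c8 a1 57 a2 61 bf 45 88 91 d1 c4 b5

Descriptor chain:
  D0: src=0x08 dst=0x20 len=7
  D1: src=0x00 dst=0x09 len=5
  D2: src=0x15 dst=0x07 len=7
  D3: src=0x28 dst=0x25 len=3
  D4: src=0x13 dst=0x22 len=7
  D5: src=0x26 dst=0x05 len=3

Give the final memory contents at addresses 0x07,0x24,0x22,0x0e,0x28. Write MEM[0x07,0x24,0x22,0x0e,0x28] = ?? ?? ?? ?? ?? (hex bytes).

MEM[0x07,0x24,0x22,0x0e,0x28] = 69 e0 40 f2 69

#0 dst[0x20+7] := {0x4e,0xf2,0x51,0x5a,0x17,0x04,0xf2}
#1 dst[0x09+5] := {0xd0,0xeb,0xc1,0x85,0xcc}
#2 dst[0x07+7] := {0xe0,0xc8,0x7a,0x3a,0x69,0x45,0xbd}
#3 dst[0x25+3] := {0x61,0xbf,0x45}
#4 dst[0x22+7] := {0x40,0xf3,0xe0,0xc8,0x7a,0x3a,0x69}
#5 dst[0x05+3] := {0x7a,0x3a,0x69}
query mem[0x07]=0x69, mem[0x24]=0xe0, mem[0x22]=0x40, mem[0x0e]=0xf2, mem[0x28]=0x69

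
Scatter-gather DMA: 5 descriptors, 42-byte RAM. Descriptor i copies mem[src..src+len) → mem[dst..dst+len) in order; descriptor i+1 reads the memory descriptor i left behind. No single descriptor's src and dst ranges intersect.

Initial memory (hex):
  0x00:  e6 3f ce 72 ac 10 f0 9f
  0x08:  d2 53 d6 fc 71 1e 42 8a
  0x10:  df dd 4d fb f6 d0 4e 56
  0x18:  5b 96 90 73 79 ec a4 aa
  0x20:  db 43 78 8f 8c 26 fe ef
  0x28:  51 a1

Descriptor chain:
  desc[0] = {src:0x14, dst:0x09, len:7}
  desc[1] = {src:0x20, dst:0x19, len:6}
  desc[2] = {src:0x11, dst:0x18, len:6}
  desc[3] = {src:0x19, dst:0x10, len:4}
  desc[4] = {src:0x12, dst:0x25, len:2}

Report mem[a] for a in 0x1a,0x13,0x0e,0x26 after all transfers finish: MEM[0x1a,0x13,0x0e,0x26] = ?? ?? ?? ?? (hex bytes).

MEM[0x1a,0x13,0x0e,0x26] = fb d0 96 d0

D0: mem[0x09..0x0f] <- [f6 d0 4e 56 5b 96 90]
D1: mem[0x19..0x1e] <- [db 43 78 8f 8c 26]
D2: mem[0x18..0x1d] <- [dd 4d fb f6 d0 4e]
D3: mem[0x10..0x13] <- [4d fb f6 d0]
D4: mem[0x25..0x26] <- [f6 d0]
query mem[0x1a]=0xfb, mem[0x13]=0xd0, mem[0x0e]=0x96, mem[0x26]=0xd0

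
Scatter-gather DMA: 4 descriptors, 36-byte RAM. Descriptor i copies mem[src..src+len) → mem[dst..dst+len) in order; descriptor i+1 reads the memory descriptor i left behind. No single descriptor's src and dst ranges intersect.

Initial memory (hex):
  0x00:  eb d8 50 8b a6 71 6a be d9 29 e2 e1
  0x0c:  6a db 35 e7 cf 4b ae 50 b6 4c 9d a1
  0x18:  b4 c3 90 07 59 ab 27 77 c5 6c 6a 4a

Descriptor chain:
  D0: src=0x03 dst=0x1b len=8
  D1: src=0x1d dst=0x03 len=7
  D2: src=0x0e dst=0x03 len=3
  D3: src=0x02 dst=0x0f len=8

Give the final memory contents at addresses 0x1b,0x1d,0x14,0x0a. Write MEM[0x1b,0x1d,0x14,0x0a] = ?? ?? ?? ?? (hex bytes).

[0] 0x03->0x1b len=8 : 8b a6 71 6a be d9 29 e2
[1] 0x1d->0x03 len=7 : 71 6a be d9 29 e2 4a
[2] 0x0e->0x03 len=3 : 35 e7 cf
[3] 0x02->0x0f len=8 : 50 35 e7 cf d9 29 e2 4a
query mem[0x1b]=0x8b, mem[0x1d]=0x71, mem[0x14]=0x29, mem[0x0a]=0xe2

MEM[0x1b,0x1d,0x14,0x0a] = 8b 71 29 e2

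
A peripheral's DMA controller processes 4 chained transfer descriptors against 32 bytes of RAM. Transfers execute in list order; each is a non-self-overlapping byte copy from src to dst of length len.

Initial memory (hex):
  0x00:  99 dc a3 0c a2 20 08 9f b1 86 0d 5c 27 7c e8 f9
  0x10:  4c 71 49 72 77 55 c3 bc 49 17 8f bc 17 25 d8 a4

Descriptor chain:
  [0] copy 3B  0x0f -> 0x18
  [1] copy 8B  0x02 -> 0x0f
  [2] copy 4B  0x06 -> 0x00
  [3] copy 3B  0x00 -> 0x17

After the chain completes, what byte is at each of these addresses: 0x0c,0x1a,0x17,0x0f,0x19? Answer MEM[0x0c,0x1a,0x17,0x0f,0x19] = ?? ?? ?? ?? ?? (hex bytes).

MEM[0x0c,0x1a,0x17,0x0f,0x19] = 27 71 08 a3 b1

  after D0: wrote 3B at 0x18 = f94c71
  after D1: wrote 8B at 0x0f = a30ca220089fb186
  after D2: wrote 4B at 0x00 = 089fb186
  after D3: wrote 3B at 0x17 = 089fb1
query mem[0x0c]=0x27, mem[0x1a]=0x71, mem[0x17]=0x08, mem[0x0f]=0xa3, mem[0x19]=0xb1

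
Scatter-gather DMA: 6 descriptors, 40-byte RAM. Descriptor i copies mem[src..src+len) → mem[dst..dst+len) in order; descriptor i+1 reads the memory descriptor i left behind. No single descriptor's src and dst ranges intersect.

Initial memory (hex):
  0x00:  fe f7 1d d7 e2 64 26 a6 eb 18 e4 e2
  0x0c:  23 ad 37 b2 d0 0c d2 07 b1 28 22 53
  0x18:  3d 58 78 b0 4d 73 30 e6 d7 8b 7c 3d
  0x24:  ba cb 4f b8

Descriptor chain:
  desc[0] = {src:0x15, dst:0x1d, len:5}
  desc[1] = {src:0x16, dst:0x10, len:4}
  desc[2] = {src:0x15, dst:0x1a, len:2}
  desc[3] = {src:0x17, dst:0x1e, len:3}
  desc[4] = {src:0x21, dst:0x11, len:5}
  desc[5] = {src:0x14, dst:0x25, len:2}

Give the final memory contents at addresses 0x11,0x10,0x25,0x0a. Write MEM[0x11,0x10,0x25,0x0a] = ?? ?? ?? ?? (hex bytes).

MEM[0x11,0x10,0x25,0x0a] = 58 22 ba e4

[0] 0x15->0x1d len=5 : 28 22 53 3d 58
[1] 0x16->0x10 len=4 : 22 53 3d 58
[2] 0x15->0x1a len=2 : 28 22
[3] 0x17->0x1e len=3 : 53 3d 58
[4] 0x21->0x11 len=5 : 58 7c 3d ba cb
[5] 0x14->0x25 len=2 : ba cb
query mem[0x11]=0x58, mem[0x10]=0x22, mem[0x25]=0xba, mem[0x0a]=0xe4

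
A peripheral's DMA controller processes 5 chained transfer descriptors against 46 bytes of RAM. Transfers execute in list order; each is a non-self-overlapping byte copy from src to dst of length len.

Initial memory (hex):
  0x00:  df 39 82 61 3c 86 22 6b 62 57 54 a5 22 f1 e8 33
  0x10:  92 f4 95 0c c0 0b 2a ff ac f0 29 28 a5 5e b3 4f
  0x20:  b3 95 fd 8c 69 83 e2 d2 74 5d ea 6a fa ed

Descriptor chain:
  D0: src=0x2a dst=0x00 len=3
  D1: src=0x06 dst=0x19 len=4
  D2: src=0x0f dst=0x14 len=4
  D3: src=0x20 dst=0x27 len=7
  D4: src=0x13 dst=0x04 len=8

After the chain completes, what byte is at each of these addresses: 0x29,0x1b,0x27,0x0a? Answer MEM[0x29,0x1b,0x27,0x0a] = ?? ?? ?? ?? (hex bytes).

MEM[0x29,0x1b,0x27,0x0a] = fd 62 b3 22

D0: mem[0x00..0x02] <- [ea 6a fa]
D1: mem[0x19..0x1c] <- [22 6b 62 57]
D2: mem[0x14..0x17] <- [33 92 f4 95]
D3: mem[0x27..0x2d] <- [b3 95 fd 8c 69 83 e2]
D4: mem[0x04..0x0b] <- [0c 33 92 f4 95 ac 22 6b]
query mem[0x29]=0xfd, mem[0x1b]=0x62, mem[0x27]=0xb3, mem[0x0a]=0x22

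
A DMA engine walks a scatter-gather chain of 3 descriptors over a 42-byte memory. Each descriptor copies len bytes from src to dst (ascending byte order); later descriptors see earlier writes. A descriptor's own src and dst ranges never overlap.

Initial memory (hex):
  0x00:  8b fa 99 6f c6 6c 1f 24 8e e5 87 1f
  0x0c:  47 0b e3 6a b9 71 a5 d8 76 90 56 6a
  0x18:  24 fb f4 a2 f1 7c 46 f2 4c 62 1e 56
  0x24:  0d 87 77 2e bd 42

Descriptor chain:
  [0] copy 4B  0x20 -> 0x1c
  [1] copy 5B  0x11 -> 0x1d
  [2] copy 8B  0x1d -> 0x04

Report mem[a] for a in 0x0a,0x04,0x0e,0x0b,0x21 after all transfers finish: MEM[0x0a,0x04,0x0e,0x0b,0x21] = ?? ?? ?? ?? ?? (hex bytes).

[0] 0x20->0x1c len=4 : 4c 62 1e 56
[1] 0x11->0x1d len=5 : 71 a5 d8 76 90
[2] 0x1d->0x04 len=8 : 71 a5 d8 76 90 1e 56 0d
query mem[0x0a]=0x56, mem[0x04]=0x71, mem[0x0e]=0xe3, mem[0x0b]=0x0d, mem[0x21]=0x90

MEM[0x0a,0x04,0x0e,0x0b,0x21] = 56 71 e3 0d 90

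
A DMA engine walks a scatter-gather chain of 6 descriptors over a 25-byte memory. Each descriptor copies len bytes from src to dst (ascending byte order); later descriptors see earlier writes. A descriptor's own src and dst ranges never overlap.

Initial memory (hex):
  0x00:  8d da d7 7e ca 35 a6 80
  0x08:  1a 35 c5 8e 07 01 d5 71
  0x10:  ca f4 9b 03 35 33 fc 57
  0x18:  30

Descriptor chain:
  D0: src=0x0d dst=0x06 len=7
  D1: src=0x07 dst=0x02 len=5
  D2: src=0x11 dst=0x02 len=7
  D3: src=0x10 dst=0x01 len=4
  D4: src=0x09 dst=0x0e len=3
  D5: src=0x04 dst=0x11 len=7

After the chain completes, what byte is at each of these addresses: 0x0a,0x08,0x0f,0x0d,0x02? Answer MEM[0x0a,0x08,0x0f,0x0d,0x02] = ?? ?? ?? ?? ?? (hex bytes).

MEM[0x0a,0x08,0x0f,0x0d,0x02] = f4 57 f4 01 f4

[0] 0x0d->0x06 len=7 : 01 d5 71 ca f4 9b 03
[1] 0x07->0x02 len=5 : d5 71 ca f4 9b
[2] 0x11->0x02 len=7 : f4 9b 03 35 33 fc 57
[3] 0x10->0x01 len=4 : ca f4 9b 03
[4] 0x09->0x0e len=3 : ca f4 9b
[5] 0x04->0x11 len=7 : 03 35 33 fc 57 ca f4
query mem[0x0a]=0xf4, mem[0x08]=0x57, mem[0x0f]=0xf4, mem[0x0d]=0x01, mem[0x02]=0xf4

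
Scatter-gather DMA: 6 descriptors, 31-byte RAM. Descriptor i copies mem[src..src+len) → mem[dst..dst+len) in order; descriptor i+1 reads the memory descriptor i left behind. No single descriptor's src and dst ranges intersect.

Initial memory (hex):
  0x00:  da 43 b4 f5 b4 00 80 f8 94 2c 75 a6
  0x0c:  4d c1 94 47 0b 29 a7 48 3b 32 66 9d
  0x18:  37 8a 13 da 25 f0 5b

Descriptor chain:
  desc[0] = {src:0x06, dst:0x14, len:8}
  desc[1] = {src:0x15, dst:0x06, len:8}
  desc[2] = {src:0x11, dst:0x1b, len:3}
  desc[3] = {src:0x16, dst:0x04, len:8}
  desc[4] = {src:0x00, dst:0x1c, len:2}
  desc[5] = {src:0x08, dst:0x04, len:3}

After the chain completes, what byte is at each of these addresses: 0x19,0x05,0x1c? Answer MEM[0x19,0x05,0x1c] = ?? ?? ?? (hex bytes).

  after D0: wrote 8B at 0x14 = 80f8942c75a64dc1
  after D1: wrote 8B at 0x06 = f8942c75a64dc125
  after D2: wrote 3B at 0x1b = 29a748
  after D3: wrote 8B at 0x04 = 942c75a64d29a748
  after D4: wrote 2B at 0x1c = da43
  after D5: wrote 3B at 0x04 = 4d29a7
query mem[0x19]=0xa6, mem[0x05]=0x29, mem[0x1c]=0xda

MEM[0x19,0x05,0x1c] = a6 29 da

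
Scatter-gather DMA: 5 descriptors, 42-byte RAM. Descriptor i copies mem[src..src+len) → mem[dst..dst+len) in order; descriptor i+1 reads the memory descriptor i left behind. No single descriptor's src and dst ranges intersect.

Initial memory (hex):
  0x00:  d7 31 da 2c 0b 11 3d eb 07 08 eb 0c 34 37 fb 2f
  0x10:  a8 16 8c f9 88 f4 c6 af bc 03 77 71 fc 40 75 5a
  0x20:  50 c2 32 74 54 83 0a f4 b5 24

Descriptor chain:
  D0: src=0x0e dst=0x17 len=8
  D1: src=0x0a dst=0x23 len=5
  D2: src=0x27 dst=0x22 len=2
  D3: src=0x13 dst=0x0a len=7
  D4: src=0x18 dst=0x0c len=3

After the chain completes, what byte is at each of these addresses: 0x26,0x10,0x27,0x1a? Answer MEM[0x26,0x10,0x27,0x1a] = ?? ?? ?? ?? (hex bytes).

MEM[0x26,0x10,0x27,0x1a] = 37 a8 fb 16

[0] 0x0e->0x17 len=8 : fb 2f a8 16 8c f9 88 f4
[1] 0x0a->0x23 len=5 : eb 0c 34 37 fb
[2] 0x27->0x22 len=2 : fb b5
[3] 0x13->0x0a len=7 : f9 88 f4 c6 fb 2f a8
[4] 0x18->0x0c len=3 : 2f a8 16
query mem[0x26]=0x37, mem[0x10]=0xa8, mem[0x27]=0xfb, mem[0x1a]=0x16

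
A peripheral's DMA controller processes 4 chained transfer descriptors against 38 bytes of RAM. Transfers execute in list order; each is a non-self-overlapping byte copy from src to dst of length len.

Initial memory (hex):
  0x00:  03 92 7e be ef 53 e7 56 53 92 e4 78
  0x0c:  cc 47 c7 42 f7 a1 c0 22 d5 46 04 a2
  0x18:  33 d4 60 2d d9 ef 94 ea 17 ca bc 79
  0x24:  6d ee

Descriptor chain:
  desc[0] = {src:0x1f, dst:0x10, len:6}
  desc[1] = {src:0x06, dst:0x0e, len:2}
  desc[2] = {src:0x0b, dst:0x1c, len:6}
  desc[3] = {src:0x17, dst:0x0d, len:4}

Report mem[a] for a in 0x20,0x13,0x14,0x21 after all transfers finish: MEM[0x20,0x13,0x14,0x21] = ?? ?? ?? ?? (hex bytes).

[0] 0x1f->0x10 len=6 : ea 17 ca bc 79 6d
[1] 0x06->0x0e len=2 : e7 56
[2] 0x0b->0x1c len=6 : 78 cc 47 e7 56 ea
[3] 0x17->0x0d len=4 : a2 33 d4 60
query mem[0x20]=0x56, mem[0x13]=0xbc, mem[0x14]=0x79, mem[0x21]=0xea

MEM[0x20,0x13,0x14,0x21] = 56 bc 79 ea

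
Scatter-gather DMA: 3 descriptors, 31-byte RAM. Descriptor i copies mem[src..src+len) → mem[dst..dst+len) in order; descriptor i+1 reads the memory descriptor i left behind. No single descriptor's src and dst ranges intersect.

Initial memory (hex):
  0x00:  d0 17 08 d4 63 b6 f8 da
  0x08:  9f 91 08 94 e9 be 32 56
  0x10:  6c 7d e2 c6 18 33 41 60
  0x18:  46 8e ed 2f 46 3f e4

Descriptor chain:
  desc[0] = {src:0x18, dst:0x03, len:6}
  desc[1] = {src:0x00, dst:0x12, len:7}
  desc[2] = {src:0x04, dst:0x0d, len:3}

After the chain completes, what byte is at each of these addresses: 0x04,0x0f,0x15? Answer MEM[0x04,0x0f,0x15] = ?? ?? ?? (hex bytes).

D0: mem[0x03..0x08] <- [46 8e ed 2f 46 3f]
D1: mem[0x12..0x18] <- [d0 17 08 46 8e ed 2f]
D2: mem[0x0d..0x0f] <- [8e ed 2f]
query mem[0x04]=0x8e, mem[0x0f]=0x2f, mem[0x15]=0x46

MEM[0x04,0x0f,0x15] = 8e 2f 46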